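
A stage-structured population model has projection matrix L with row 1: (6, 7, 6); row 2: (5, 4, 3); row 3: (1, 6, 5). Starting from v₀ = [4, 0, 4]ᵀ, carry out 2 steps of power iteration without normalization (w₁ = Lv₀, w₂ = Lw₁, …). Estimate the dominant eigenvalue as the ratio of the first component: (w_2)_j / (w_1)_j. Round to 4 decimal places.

13.6667

w1 = Lv₀ = (48, 32, 24)
w2 = Lw1 = (656, 440, 360)
Ratio at component: 656 / 48 = 13.6667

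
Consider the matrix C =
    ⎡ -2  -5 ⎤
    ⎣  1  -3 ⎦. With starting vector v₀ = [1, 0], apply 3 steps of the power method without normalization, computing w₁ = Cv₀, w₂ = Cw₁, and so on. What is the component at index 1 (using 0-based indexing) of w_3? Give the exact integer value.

14

w1 = Cv₀ = ((-2)·1 + (-5)·0; 1·1 + (-3)·0) = (-2, 1)
w2 = Cw1 = ((-2)·(-2) + (-5)·1; 1·(-2) + (-3)·1) = (-1, -5)
w3 = Cw2 = (27, 14)
The requested component of w3 is 14.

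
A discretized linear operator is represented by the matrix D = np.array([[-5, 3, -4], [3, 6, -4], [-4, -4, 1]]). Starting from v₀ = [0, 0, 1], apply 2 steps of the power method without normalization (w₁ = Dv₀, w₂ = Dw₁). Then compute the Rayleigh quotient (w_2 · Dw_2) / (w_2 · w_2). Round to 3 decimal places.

w1 = Dv₀ = ((-5)·0 + 3·0 + (-4)·1; 3·0 + 6·0 + (-4)·1; (-4)·0 + (-4)·0 + 1·1) = (-4, -4, 1)
w2 = Dw1 = ((-5)·(-4) + 3·(-4) + (-4)·1; 3·(-4) + 6·(-4) + (-4)·1; (-4)·(-4) + (-4)·(-4) + 1·1) = (4, -40, 33)
Dw2 = (-272, -360, 177)
w2·Dw2 = 4·(-272) + (-40)·(-360) + 33·177 = 19153; w2·w2 = 4·4 + (-40)·(-40) + 33·33 = 2705
λ ≈ 19153/2705 = 7.081

λ ≈ 7.081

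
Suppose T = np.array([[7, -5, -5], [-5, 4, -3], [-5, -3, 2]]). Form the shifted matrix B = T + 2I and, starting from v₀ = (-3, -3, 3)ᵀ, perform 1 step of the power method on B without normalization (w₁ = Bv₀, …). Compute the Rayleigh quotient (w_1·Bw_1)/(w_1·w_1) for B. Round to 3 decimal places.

B = T + 2I has rows (9, -5, -5); (-5, 6, -3); (-5, -3, 4)
w1 = Bv₀ = (9·(-3) + (-5)·(-3) + (-5)·3; (-5)·(-3) + 6·(-3) + (-3)·3; (-5)·(-3) + (-3)·(-3) + 4·3) = (-27, -12, 36)
Bw1 = (-363, -45, 315)
w1·Bw1 = 21681; w1·w1 = 2169; μ ≈ 21681/2169 = 9.996

9.996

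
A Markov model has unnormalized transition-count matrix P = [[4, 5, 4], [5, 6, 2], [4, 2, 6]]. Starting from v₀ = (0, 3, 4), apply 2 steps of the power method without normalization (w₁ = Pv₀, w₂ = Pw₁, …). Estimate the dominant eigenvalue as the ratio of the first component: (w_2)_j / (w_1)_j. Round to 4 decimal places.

12.0645

w1 = Pv₀ = (4·0 + 5·3 + 4·4; 5·0 + 6·3 + 2·4; 4·0 + 2·3 + 6·4) = (31, 26, 30)
w2 = Pw1 = (4·31 + 5·26 + 4·30; 5·31 + 6·26 + 2·30; 4·31 + 2·26 + 6·30) = (374, 371, 356)
Ratio at component: 374 / 31 = 12.0645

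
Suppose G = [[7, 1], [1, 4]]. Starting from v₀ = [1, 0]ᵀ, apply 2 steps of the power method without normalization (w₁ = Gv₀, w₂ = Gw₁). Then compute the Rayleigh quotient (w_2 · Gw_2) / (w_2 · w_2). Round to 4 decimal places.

λ ≈ 7.2812

w1 = Gv₀ = (7·1 + 1·0; 1·1 + 4·0) = (7, 1)
w2 = Gw1 = (7·7 + 1·1; 1·7 + 4·1) = (50, 11)
Gw2 = (361, 94)
w2·Gw2 = 50·361 + 11·94 = 19084; w2·w2 = 50·50 + 11·11 = 2621
λ ≈ 19084/2621 = 7.2812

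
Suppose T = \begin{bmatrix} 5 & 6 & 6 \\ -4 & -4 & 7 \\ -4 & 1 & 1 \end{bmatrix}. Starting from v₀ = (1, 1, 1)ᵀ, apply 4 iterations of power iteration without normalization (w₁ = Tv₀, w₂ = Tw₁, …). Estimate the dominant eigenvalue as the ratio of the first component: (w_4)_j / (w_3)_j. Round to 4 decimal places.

λ ≈ 14.3381

w1 = Tv₀ = (17, -1, -2)
w2 = Tw1 = (67, -78, -71)
w3 = Tw2 = (-559, -453, -417)
w4 = Tw3 = (-8015, 1129, 1366)
Ratio at component: -8015 / -559 = 14.3381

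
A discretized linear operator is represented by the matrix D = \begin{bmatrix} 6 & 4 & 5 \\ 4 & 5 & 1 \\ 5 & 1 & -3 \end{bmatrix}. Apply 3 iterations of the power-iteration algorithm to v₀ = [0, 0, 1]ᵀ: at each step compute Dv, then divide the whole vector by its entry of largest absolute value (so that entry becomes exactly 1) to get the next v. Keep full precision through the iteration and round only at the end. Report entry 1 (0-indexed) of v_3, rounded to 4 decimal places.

Dv0 = (5.00000, 1.00000, -3.00000); divide by 5.00000 → v1 = (1.00000, 0.20000, -0.60000)
Dv1 = (3.80000, 4.40000, 7.00000); divide by 7.00000 → v2 = (0.54286, 0.62857, 1.00000)
Dv2 = (10.77143, 6.31429, 0.34286); divide by 10.77143 → v3 = (1.00000, 0.58621, 0.03183)
Requested entry of v3: 221/377 = 0.5862

0.5862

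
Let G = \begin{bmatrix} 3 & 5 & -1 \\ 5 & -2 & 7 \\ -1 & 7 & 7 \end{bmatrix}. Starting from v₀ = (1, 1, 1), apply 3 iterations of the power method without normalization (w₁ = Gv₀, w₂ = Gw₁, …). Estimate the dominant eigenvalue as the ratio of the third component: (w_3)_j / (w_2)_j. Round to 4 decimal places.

λ ≈ 11.4416

w1 = Gv₀ = (3·1 + 5·1 + (-1)·1; 5·1 + (-2)·1 + 7·1; (-1)·1 + 7·1 + 7·1) = (7, 10, 13)
w2 = Gw1 = (3·7 + 5·10 + (-1)·13; 5·7 + (-2)·10 + 7·13; (-1)·7 + 7·10 + 7·13) = (58, 106, 154)
w3 = Gw2 = (550, 1156, 1762)
Ratio at component: 1762 / 154 = 11.4416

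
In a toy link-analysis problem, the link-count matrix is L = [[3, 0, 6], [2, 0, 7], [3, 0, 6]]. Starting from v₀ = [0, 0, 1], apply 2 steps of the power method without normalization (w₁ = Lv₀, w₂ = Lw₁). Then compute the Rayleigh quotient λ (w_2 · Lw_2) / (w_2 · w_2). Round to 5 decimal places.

9.00000

w1 = Lv₀ = (6, 7, 6)
w2 = Lw1 = (54, 54, 54)
Lw2 = (486, 486, 486)
w2·Lw2 = 54·486 + 54·486 + 54·486 = 78732; w2·w2 = 54·54 + 54·54 + 54·54 = 8748
λ ≈ 78732/8748 = 9.00000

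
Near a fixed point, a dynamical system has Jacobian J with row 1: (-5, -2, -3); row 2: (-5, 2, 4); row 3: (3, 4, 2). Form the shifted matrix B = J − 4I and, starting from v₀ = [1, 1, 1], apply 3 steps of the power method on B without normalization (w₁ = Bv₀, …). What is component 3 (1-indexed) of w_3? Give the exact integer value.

B = J − 4I has rows (-9, -2, -3); (-5, -2, 4); (3, 4, -2)
w1 = Bv₀ = ((-9)·1 + (-2)·1 + (-3)·1; (-5)·1 + (-2)·1 + 4·1; 3·1 + 4·1 + (-2)·1) = (-14, -3, 5)
w2 = Bw1 = ((-9)·(-14) + (-2)·(-3) + (-3)·5; (-5)·(-14) + (-2)·(-3) + 4·5; 3·(-14) + 4·(-3) + (-2)·5) = (117, 96, -64)
w3 = Bw2 = (-1053, -1033, 863)
Requested component of w3: 863

863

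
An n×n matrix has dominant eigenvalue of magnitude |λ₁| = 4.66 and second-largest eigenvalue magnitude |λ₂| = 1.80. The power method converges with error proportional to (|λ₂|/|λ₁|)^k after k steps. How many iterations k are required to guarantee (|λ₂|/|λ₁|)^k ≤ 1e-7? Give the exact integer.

17

|λ₂/λ₁| = 1.80/4.66 = 0.38627
Need k ≥ ln(1e-7) / ln(0.38627) = -16.1181 / -0.9512 ≈ 16.944
Smallest integer k satisfying the bound: 17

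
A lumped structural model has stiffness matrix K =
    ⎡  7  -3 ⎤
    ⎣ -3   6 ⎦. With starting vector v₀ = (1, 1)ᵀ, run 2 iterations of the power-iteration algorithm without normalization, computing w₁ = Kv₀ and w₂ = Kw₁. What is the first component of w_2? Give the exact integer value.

w1 = Kv₀ = (4, 3)
w2 = Kw1 = (19, 6)
The requested component of w2 is 19.

19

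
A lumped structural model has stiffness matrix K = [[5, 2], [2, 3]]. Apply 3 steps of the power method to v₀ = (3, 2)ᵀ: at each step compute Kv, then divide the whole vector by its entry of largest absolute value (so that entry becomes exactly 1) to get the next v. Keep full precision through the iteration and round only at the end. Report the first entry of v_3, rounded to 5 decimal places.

1.00000

Kv0 = (19.000000, 12.000000); divide by 19.000000 → v1 = (1.000000, 0.631579)
Kv1 = (6.263158, 3.894737); divide by 6.263158 → v2 = (1.000000, 0.621849)
Kv2 = (6.243697, 3.865546); divide by 6.243697 → v3 = (1.000000, 0.619112)
Requested entry of v3: 743/743 = 1.00000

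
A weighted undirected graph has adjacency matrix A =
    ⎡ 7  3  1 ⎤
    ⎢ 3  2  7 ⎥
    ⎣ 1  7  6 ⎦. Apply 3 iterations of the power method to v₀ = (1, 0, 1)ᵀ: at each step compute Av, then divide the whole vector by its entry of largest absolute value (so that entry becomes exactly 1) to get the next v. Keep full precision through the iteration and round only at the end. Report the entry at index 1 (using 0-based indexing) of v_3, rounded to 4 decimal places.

0.8914

Av0 = (8.00000, 10.00000, 7.00000); divide by 10.00000 → v1 = (0.80000, 1.00000, 0.70000)
Av1 = (9.30000, 9.30000, 12.00000); divide by 12.00000 → v2 = (0.77500, 0.77500, 1.00000)
Av2 = (8.75000, 10.87500, 12.20000); divide by 12.20000 → v3 = (0.71721, 0.89139, 1.00000)
Requested entry of v3: 1305/1464 = 0.8914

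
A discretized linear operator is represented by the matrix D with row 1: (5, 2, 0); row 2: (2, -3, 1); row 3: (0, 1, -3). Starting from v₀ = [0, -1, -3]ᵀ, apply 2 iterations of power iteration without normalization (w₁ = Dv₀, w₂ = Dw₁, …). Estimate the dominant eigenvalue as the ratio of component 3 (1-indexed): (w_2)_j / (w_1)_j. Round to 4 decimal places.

λ ≈ -3.0000

w1 = Dv₀ = (5·0 + 2·(-1) + 0·(-3); 2·0 + (-3)·(-1) + 1·(-3); 0·0 + 1·(-1) + (-3)·(-3)) = (-2, 0, 8)
w2 = Dw1 = (5·(-2) + 2·0 + 0·8; 2·(-2) + (-3)·0 + 1·8; 0·(-2) + 1·0 + (-3)·8) = (-10, 4, -24)
Ratio at component: -24 / 8 = -3.0000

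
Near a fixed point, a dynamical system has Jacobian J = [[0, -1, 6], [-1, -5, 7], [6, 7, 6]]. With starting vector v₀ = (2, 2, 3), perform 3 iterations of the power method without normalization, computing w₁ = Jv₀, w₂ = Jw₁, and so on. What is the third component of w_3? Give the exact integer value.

5797

w1 = Jv₀ = (0·2 + (-1)·2 + 6·3; (-1)·2 + (-5)·2 + 7·3; 6·2 + 7·2 + 6·3) = (16, 9, 44)
w2 = Jw1 = (0·16 + (-1)·9 + 6·44; (-1)·16 + (-5)·9 + 7·44; 6·16 + 7·9 + 6·44) = (255, 247, 423)
w3 = Jw2 = (2291, 1471, 5797)
The requested component of w3 is 5797.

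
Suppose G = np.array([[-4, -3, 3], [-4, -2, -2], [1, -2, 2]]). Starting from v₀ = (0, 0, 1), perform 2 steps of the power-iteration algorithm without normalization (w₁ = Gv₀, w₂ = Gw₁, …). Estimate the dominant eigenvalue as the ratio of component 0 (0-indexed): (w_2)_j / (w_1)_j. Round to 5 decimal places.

λ ≈ 0.00000

w1 = Gv₀ = ((-4)·0 + (-3)·0 + 3·1; (-4)·0 + (-2)·0 + (-2)·1; 1·0 + (-2)·0 + 2·1) = (3, -2, 2)
w2 = Gw1 = ((-4)·3 + (-3)·(-2) + 3·2; (-4)·3 + (-2)·(-2) + (-2)·2; 1·3 + (-2)·(-2) + 2·2) = (0, -12, 11)
Ratio at component: 0 / 3 = 0.00000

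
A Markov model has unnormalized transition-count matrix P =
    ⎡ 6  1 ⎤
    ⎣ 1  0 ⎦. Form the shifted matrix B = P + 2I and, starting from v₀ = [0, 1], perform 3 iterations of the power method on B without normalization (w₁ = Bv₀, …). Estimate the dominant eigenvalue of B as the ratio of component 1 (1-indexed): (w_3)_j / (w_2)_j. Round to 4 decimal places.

B = P + 2I has rows (8, 1); (1, 2)
w1 = Bv₀ = (8·0 + 1·1; 1·0 + 2·1) = (1, 2)
w2 = Bw1 = (8·1 + 1·2; 1·1 + 2·2) = (10, 5)
w3 = Bw2 = (85, 20)
Ratio: 85/10 = 8.5000

8.5000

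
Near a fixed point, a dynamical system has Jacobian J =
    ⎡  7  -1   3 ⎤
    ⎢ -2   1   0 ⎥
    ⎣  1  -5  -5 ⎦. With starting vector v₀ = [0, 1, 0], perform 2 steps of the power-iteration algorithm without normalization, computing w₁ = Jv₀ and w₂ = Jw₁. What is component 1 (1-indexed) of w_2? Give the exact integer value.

w1 = Jv₀ = (7·0 + (-1)·1 + 3·0; (-2)·0 + 1·1 + 0·0; 1·0 + (-5)·1 + (-5)·0) = (-1, 1, -5)
w2 = Jw1 = (7·(-1) + (-1)·1 + 3·(-5); (-2)·(-1) + 1·1 + 0·(-5); 1·(-1) + (-5)·1 + (-5)·(-5)) = (-23, 3, 19)
The requested component of w2 is -23.

-23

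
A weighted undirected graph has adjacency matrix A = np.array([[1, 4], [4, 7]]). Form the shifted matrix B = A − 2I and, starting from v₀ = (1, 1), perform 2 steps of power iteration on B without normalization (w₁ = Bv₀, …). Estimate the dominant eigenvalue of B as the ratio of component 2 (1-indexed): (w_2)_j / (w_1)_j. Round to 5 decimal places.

B = A − 2I has rows (-1, 4); (4, 5)
w1 = Bv₀ = ((-1)·1 + 4·1; 4·1 + 5·1) = (3, 9)
w2 = Bw1 = ((-1)·3 + 4·9; 4·3 + 5·9) = (33, 57)
Ratio: 57/9 = 6.33333

μ ≈ 6.33333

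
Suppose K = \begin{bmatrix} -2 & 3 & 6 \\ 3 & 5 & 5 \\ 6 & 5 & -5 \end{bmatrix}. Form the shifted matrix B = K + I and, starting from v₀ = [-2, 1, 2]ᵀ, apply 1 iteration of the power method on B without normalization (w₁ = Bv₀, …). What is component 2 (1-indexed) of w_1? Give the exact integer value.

B = K + I has rows (-1, 3, 6); (3, 6, 5); (6, 5, -4)
w1 = Bv₀ = ((-1)·(-2) + 3·1 + 6·2; 3·(-2) + 6·1 + 5·2; 6·(-2) + 5·1 + (-4)·2) = (17, 10, -15)
Requested component of w1: 10

10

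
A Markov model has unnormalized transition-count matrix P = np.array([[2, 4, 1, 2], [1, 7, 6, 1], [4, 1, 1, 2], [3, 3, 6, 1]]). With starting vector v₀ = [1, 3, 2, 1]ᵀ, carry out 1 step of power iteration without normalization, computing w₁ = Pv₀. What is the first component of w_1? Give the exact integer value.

18

w1 = Pv₀ = (18, 35, 11, 25)
The requested component of w1 is 18.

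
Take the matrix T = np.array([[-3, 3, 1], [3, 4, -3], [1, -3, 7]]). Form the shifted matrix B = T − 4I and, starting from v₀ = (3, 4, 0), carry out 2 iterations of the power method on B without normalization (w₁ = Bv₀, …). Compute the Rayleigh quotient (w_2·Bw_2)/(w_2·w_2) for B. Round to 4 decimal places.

-4.2000

B = T − 4I has rows (-7, 3, 1); (3, 0, -3); (1, -3, 3)
w1 = Bv₀ = ((-7)·3 + 3·4 + 1·0; 3·3 + 0·4 + (-3)·0; 1·3 + (-3)·4 + 3·0) = (-9, 9, -9)
w2 = Bw1 = ((-7)·(-9) + 3·9 + 1·(-9); 3·(-9) + 0·9 + (-3)·(-9); 1·(-9) + (-3)·9 + 3·(-9)) = (81, 0, -63)
Bw2 = (-630, 432, -108)
w2·Bw2 = -44226; w2·w2 = 10530; μ ≈ -44226/10530 = -4.2000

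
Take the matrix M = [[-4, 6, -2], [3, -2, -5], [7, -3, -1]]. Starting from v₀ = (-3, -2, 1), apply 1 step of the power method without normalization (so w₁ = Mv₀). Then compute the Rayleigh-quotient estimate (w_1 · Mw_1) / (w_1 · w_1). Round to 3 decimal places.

λ ≈ -3.922

w1 = Mv₀ = ((-4)·(-3) + 6·(-2) + (-2)·1; 3·(-3) + (-2)·(-2) + (-5)·1; 7·(-3) + (-3)·(-2) + (-1)·1) = (-2, -10, -16)
Mw1 = (-20, 94, 32)
w1·Mw1 = (-2)·(-20) + (-10)·94 + (-16)·32 = -1412; w1·w1 = (-2)·(-2) + (-10)·(-10) + (-16)·(-16) = 360
λ ≈ -1412/360 = -3.922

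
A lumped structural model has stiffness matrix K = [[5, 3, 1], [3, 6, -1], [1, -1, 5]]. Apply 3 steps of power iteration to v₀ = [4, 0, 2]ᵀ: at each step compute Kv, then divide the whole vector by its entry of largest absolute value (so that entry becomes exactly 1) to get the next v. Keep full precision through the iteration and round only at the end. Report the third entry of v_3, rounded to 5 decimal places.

0.38047

Kv0 = (22.000000, 10.000000, 14.000000); divide by 22.000000 → v1 = (1.000000, 0.454545, 0.636364)
Kv1 = (7.000000, 5.090909, 3.727273); divide by 7.000000 → v2 = (1.000000, 0.727273, 0.532468)
Kv2 = (7.714286, 6.831169, 2.935065); divide by 7.714286 → v3 = (1.000000, 0.885522, 0.380471)
Requested entry of v3: 452/1188 = 0.38047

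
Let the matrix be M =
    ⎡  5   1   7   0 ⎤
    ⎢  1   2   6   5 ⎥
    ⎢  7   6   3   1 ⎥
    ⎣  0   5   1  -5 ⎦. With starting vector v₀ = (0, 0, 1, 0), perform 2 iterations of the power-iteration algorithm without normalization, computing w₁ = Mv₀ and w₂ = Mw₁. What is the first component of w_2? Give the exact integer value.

w1 = Mv₀ = (5·0 + 1·0 + 7·1 + 0·0; 1·0 + 2·0 + 6·1 + 5·0; 7·0 + 6·0 + 3·1 + 1·0; 0·0 + 5·0 + 1·1 + (-5)·0) = (7, 6, 3, 1)
w2 = Mw1 = (5·7 + 1·6 + 7·3 + 0·1; 1·7 + 2·6 + 6·3 + 5·1; 7·7 + 6·6 + 3·3 + 1·1; 0·7 + 5·6 + 1·3 + (-5)·1) = (62, 42, 95, 28)
The requested component of w2 is 62.

62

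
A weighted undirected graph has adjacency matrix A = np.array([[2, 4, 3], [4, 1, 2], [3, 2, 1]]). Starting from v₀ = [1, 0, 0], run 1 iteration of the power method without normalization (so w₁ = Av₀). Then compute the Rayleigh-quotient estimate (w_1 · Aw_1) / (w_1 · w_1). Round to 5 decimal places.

λ ≈ 6.24138

w1 = Av₀ = (2·1 + 4·0 + 3·0; 4·1 + 1·0 + 2·0; 3·1 + 2·0 + 1·0) = (2, 4, 3)
Aw1 = (29, 18, 17)
w1·Aw1 = 2·29 + 4·18 + 3·17 = 181; w1·w1 = 2·2 + 4·4 + 3·3 = 29
λ ≈ 181/29 = 6.24138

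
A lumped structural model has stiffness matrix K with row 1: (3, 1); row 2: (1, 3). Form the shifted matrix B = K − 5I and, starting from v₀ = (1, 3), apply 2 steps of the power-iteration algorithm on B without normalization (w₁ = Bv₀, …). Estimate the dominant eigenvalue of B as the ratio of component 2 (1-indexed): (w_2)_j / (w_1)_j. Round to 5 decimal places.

B = K − 5I has rows (-2, 1); (1, -2)
w1 = Bv₀ = (1, -5)
w2 = Bw1 = (-7, 11)
Ratio: 11/-5 = -2.20000

-2.20000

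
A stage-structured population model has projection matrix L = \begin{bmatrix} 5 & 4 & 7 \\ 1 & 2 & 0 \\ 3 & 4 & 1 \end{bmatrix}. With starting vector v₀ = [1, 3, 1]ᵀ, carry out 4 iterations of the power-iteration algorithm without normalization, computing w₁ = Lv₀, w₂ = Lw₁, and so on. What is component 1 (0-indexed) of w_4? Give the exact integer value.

2936

w1 = Lv₀ = (24, 7, 16)
w2 = Lw1 = (260, 38, 116)
w3 = Lw2 = (2264, 336, 1048)
w4 = Lw3 = (20000, 2936, 9184)
The requested component of w4 is 2936.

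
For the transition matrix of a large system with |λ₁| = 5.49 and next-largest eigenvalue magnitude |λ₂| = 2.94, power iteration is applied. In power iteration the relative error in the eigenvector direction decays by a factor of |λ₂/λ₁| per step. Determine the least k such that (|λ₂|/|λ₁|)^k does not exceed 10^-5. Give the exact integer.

19

|λ₂/λ₁| = 2.94/5.49 = 0.53552
Need k ≥ ln(10^-5) / ln(0.53552) = -11.5129 / -0.6245 ≈ 18.435
Smallest integer k satisfying the bound: 19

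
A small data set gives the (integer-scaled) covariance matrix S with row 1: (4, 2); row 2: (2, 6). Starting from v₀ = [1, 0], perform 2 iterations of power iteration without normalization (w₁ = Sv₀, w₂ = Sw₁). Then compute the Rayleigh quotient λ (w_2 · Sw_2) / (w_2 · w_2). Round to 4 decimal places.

λ ≈ 7.0000

w1 = Sv₀ = (4·1 + 2·0; 2·1 + 6·0) = (4, 2)
w2 = Sw1 = (4·4 + 2·2; 2·4 + 6·2) = (20, 20)
Sw2 = (120, 160)
w2·Sw2 = 20·120 + 20·160 = 5600; w2·w2 = 20·20 + 20·20 = 800
λ ≈ 5600/800 = 7.0000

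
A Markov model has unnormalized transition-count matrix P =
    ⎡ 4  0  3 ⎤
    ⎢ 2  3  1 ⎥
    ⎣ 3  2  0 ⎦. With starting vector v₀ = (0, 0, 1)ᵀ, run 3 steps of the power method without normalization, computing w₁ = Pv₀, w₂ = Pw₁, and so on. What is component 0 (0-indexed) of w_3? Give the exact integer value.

81

w1 = Pv₀ = (4·0 + 0·0 + 3·1; 2·0 + 3·0 + 1·1; 3·0 + 2·0 + 0·1) = (3, 1, 0)
w2 = Pw1 = (4·3 + 0·1 + 3·0; 2·3 + 3·1 + 1·0; 3·3 + 2·1 + 0·0) = (12, 9, 11)
w3 = Pw2 = (81, 62, 54)
The requested component of w3 is 81.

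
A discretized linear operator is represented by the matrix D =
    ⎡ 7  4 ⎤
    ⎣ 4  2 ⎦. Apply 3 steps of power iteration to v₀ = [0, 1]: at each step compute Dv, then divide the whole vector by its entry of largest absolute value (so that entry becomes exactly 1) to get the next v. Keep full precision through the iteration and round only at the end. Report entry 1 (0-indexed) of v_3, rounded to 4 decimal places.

0.5542

Dv0 = (4.00000, 2.00000); divide by 4.00000 → v1 = (1.00000, 0.50000)
Dv1 = (9.00000, 5.00000); divide by 9.00000 → v2 = (1.00000, 0.55556)
Dv2 = (9.22222, 5.11111); divide by 9.22222 → v3 = (1.00000, 0.55422)
Requested entry of v3: 184/332 = 0.5542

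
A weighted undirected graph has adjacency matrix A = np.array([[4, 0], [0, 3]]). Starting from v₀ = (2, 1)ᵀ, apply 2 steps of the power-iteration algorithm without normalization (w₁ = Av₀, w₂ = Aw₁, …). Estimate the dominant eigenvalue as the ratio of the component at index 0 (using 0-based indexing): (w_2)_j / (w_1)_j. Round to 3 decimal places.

w1 = Av₀ = (8, 3)
w2 = Aw1 = (32, 9)
Ratio at component: 32 / 8 = 4.000

4.000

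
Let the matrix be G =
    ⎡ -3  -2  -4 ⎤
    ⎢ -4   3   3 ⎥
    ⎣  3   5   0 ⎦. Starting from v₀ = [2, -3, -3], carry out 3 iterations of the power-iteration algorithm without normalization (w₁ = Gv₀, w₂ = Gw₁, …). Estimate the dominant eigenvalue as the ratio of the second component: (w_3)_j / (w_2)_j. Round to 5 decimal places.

λ ≈ 6.20261

w1 = Gv₀ = ((-3)·2 + (-2)·(-3) + (-4)·(-3); (-4)·2 + 3·(-3) + 3·(-3); 3·2 + 5·(-3) + 0·(-3)) = (12, -26, -9)
w2 = Gw1 = ((-3)·12 + (-2)·(-26) + (-4)·(-9); (-4)·12 + 3·(-26) + 3·(-9); 3·12 + 5·(-26) + 0·(-9)) = (52, -153, -94)
w3 = Gw2 = (526, -949, -609)
Ratio at component: -949 / -153 = 6.20261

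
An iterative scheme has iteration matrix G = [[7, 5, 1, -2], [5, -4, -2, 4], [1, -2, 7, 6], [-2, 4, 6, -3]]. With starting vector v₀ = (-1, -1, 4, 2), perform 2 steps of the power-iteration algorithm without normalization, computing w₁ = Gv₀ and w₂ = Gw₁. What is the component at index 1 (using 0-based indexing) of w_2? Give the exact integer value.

-74

w1 = Gv₀ = (7·(-1) + 5·(-1) + 1·4 + (-2)·2; 5·(-1) + (-4)·(-1) + (-2)·4 + 4·2; 1·(-1) + (-2)·(-1) + 7·4 + 6·2; (-2)·(-1) + 4·(-1) + 6·4 + (-3)·2) = (-12, -1, 41, 16)
w2 = Gw1 = (7·(-12) + 5·(-1) + 1·41 + (-2)·16; 5·(-12) + (-4)·(-1) + (-2)·41 + 4·16; 1·(-12) + (-2)·(-1) + 7·41 + 6·16; (-2)·(-12) + 4·(-1) + 6·41 + (-3)·16) = (-80, -74, 373, 218)
The requested component of w2 is -74.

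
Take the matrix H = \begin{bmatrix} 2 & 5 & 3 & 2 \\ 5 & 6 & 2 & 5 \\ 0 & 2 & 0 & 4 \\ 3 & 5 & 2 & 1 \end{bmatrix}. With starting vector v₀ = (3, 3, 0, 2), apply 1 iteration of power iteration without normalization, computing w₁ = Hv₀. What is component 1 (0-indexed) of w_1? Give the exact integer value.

w1 = Hv₀ = (2·3 + 5·3 + 3·0 + 2·2; 5·3 + 6·3 + 2·0 + 5·2; 0·3 + 2·3 + 0·0 + 4·2; 3·3 + 5·3 + 2·0 + 1·2) = (25, 43, 14, 26)
The requested component of w1 is 43.

43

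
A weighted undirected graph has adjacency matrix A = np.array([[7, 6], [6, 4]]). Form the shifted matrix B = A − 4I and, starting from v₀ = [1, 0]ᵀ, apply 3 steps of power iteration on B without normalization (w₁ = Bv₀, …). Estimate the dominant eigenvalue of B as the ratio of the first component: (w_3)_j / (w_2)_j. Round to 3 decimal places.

μ ≈ 5.400

B = A − 4I has rows (3, 6); (6, 0)
w1 = Bv₀ = (3, 6)
w2 = Bw1 = (45, 18)
w3 = Bw2 = (243, 270)
Ratio: 243/45 = 5.400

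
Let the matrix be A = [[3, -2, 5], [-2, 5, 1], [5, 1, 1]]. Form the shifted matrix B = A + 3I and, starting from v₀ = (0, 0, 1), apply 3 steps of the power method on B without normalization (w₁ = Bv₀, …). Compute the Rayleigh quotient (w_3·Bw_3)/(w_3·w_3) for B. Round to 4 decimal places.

B = A + 3I has rows (6, -2, 5); (-2, 8, 1); (5, 1, 4)
w1 = Bv₀ = (6·0 + (-2)·0 + 5·1; (-2)·0 + 8·0 + 1·1; 5·0 + 1·0 + 4·1) = (5, 1, 4)
w2 = Bw1 = (6·5 + (-2)·1 + 5·4; (-2)·5 + 8·1 + 1·4; 5·5 + 1·1 + 4·4) = (48, 2, 42)
w3 = Bw2 = (494, -38, 410)
Bw3 = (5090, -882, 4072)
w3·Bw3 = 4217496; w3·w3 = 413580; μ ≈ 4217496/413580 = 10.1975

μ ≈ 10.1975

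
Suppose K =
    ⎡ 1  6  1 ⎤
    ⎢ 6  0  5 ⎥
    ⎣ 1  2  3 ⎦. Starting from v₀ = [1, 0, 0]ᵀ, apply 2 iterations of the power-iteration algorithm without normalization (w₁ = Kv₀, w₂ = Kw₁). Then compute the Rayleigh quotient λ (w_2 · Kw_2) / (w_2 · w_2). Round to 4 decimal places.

w1 = Kv₀ = (1·1 + 6·0 + 1·0; 6·1 + 0·0 + 5·0; 1·1 + 2·0 + 3·0) = (1, 6, 1)
w2 = Kw1 = (1·1 + 6·6 + 1·1; 6·1 + 0·6 + 5·1; 1·1 + 2·6 + 3·1) = (38, 11, 16)
Kw2 = (120, 308, 108)
w2·Kw2 = 38·120 + 11·308 + 16·108 = 9676; w2·w2 = 38·38 + 11·11 + 16·16 = 1821
λ ≈ 9676/1821 = 5.3136

5.3136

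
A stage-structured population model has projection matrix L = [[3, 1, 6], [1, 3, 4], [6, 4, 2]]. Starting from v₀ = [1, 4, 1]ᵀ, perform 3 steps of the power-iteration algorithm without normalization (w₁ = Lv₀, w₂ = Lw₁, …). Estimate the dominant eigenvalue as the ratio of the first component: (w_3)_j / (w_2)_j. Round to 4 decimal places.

9.6200

w1 = Lv₀ = (3·1 + 1·4 + 6·1; 1·1 + 3·4 + 4·1; 6·1 + 4·4 + 2·1) = (13, 17, 24)
w2 = Lw1 = (3·13 + 1·17 + 6·24; 1·13 + 3·17 + 4·24; 6·13 + 4·17 + 2·24) = (200, 160, 194)
w3 = Lw2 = (1924, 1456, 2228)
Ratio at component: 1924 / 200 = 9.6200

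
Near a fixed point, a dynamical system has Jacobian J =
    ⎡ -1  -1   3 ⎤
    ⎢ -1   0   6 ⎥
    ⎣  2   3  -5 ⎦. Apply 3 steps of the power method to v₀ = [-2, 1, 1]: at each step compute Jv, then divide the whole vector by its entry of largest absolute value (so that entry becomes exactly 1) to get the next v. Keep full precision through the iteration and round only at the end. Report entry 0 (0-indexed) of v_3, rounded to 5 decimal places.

-0.52245

Jv0 = (4.000000, 8.000000, -6.000000); divide by 8.000000 → v1 = (0.500000, 1.000000, -0.750000)
Jv1 = (-3.750000, -5.000000, 7.750000); divide by 7.750000 → v2 = (-0.483871, -0.645161, 1.000000)
Jv2 = (4.129032, 6.483871, -7.903226); divide by -7.903226 → v3 = (-0.522449, -0.820408, 1.000000)
Requested entry of v3: 256/-490 = -0.52245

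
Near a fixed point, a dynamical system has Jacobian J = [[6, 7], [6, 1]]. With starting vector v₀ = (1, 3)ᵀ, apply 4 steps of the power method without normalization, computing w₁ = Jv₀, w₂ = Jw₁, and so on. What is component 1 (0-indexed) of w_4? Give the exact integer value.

16803

w1 = Jv₀ = (6·1 + 7·3; 6·1 + 1·3) = (27, 9)
w2 = Jw1 = (6·27 + 7·9; 6·27 + 1·9) = (225, 171)
w3 = Jw2 = (2547, 1521)
w4 = Jw3 = (25929, 16803)
The requested component of w4 is 16803.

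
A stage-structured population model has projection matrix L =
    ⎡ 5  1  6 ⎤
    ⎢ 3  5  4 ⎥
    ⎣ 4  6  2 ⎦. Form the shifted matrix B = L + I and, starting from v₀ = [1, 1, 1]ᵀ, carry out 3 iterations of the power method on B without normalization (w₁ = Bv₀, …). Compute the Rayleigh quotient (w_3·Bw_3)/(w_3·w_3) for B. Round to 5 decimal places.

μ ≈ 13.00000

B = L + I has rows (6, 1, 6); (3, 6, 4); (4, 6, 3)
w1 = Bv₀ = (13, 13, 13)
w2 = Bw1 = (169, 169, 169)
w3 = Bw2 = (2197, 2197, 2197)
Bw3 = (28561, 28561, 28561)
w3·Bw3 = 188245551; w3·w3 = 14480427; μ ≈ 188245551/14480427 = 13.00000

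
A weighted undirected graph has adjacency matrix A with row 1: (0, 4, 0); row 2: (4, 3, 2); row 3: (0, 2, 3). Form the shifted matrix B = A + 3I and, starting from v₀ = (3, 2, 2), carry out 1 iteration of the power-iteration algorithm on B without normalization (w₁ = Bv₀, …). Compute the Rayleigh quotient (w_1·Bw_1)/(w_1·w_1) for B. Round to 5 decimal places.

9.56132

B = A + 3I has rows (3, 4, 0); (4, 6, 2); (0, 2, 6)
w1 = Bv₀ = (3·3 + 4·2 + 0·2; 4·3 + 6·2 + 2·2; 0·3 + 2·2 + 6·2) = (17, 28, 16)
Bw1 = (163, 268, 152)
w1·Bw1 = 12707; w1·w1 = 1329; μ ≈ 12707/1329 = 9.56132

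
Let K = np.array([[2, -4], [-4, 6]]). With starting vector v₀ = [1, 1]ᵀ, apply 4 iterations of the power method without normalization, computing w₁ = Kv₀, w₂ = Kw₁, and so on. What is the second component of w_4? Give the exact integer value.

w1 = Kv₀ = (-2, 2)
w2 = Kw1 = (-12, 20)
w3 = Kw2 = (-104, 168)
w4 = Kw3 = (-880, 1424)
The requested component of w4 is 1424.

1424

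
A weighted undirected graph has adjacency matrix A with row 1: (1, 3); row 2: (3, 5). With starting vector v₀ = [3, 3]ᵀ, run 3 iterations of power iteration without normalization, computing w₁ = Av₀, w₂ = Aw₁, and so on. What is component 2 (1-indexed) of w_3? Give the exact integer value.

w1 = Av₀ = (1·3 + 3·3; 3·3 + 5·3) = (12, 24)
w2 = Aw1 = (1·12 + 3·24; 3·12 + 5·24) = (84, 156)
w3 = Aw2 = (552, 1032)
The requested component of w3 is 1032.

1032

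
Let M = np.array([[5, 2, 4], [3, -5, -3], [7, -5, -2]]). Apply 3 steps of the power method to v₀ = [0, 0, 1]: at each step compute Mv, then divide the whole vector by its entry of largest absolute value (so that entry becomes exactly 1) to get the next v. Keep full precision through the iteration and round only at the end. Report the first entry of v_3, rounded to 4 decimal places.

Mv0 = (4.00000, -3.00000, -2.00000); divide by 4.00000 → v1 = (1.00000, -0.75000, -0.50000)
Mv1 = (1.50000, 8.25000, 11.75000); divide by 11.75000 → v2 = (0.12766, 0.70213, 1.00000)
Mv2 = (6.04255, -6.12766, -4.61702); divide by -6.12766 → v3 = (-0.98611, 1.00000, 0.75347)
Requested entry of v3: 284/-288 = -0.9861

-0.9861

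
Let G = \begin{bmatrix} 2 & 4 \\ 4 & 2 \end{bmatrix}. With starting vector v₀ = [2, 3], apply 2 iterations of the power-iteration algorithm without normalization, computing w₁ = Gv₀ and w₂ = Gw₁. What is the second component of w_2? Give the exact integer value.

w1 = Gv₀ = (2·2 + 4·3; 4·2 + 2·3) = (16, 14)
w2 = Gw1 = (2·16 + 4·14; 4·16 + 2·14) = (88, 92)
The requested component of w2 is 92.

92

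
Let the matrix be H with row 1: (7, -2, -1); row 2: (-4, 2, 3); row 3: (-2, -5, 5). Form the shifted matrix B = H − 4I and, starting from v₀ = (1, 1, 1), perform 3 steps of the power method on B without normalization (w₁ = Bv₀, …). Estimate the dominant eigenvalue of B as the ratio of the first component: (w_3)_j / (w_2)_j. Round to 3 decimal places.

B = H − 4I has rows (3, -2, -1); (-4, -2, 3); (-2, -5, 1)
w1 = Bv₀ = (3·1 + (-2)·1 + (-1)·1; (-4)·1 + (-2)·1 + 3·1; (-2)·1 + (-5)·1 + 1·1) = (0, -3, -6)
w2 = Bw1 = (3·0 + (-2)·(-3) + (-1)·(-6); (-4)·0 + (-2)·(-3) + 3·(-6); (-2)·0 + (-5)·(-3) + 1·(-6)) = (12, -12, 9)
w3 = Bw2 = (51, 3, 45)
Ratio: 51/12 = 4.250

4.250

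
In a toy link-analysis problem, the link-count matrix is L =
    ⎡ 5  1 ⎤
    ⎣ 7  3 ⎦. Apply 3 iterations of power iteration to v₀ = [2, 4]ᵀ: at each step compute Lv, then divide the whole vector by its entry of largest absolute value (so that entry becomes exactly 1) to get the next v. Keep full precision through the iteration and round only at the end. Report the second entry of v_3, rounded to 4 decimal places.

1.0000

Lv0 = (14.00000, 26.00000); divide by 26.00000 → v1 = (0.53846, 1.00000)
Lv1 = (3.69231, 6.76923); divide by 6.76923 → v2 = (0.54545, 1.00000)
Lv2 = (3.72727, 6.81818); divide by 6.81818 → v3 = (0.54667, 1.00000)
Requested entry of v3: 1200/1200 = 1.0000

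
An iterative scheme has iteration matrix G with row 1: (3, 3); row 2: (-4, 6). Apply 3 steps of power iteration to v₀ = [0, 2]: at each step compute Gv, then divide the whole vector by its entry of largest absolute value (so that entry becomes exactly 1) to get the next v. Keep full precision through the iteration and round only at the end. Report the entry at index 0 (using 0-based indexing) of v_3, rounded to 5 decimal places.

1.00000

Gv0 = (6.000000, 12.000000); divide by 12.000000 → v1 = (0.500000, 1.000000)
Gv1 = (4.500000, 4.000000); divide by 4.500000 → v2 = (1.000000, 0.888889)
Gv2 = (5.666667, 1.333333); divide by 5.666667 → v3 = (1.000000, 0.235294)
Requested entry of v3: 306/306 = 1.00000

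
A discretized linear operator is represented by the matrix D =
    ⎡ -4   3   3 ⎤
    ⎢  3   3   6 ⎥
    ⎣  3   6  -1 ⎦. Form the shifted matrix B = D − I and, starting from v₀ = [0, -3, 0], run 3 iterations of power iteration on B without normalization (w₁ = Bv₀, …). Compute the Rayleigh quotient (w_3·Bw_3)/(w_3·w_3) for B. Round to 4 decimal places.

B = D − I has rows (-5, 3, 3); (3, 2, 6); (3, 6, -2)
w1 = Bv₀ = (-9, -6, -18)
w2 = Bw1 = (-27, -147, -27)
w3 = Bw2 = (-387, -537, -909)
Bw3 = (-2403, -7689, -2565)
w3·Bw3 = 7390539; w3·w3 = 1264419; μ ≈ 7390539/1264419 = 5.8450

5.8450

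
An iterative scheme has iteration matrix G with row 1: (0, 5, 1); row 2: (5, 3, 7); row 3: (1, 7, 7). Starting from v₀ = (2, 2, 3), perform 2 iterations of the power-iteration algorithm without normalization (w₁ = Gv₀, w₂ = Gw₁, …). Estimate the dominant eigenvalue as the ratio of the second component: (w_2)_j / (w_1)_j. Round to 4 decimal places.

w1 = Gv₀ = (0·2 + 5·2 + 1·3; 5·2 + 3·2 + 7·3; 1·2 + 7·2 + 7·3) = (13, 37, 37)
w2 = Gw1 = (0·13 + 5·37 + 1·37; 5·13 + 3·37 + 7·37; 1·13 + 7·37 + 7·37) = (222, 435, 531)
Ratio at component: 435 / 37 = 11.7568

λ ≈ 11.7568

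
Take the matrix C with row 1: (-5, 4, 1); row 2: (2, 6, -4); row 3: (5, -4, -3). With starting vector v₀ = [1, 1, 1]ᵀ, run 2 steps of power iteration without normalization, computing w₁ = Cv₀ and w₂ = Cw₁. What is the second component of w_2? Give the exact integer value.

w1 = Cv₀ = ((-5)·1 + 4·1 + 1·1; 2·1 + 6·1 + (-4)·1; 5·1 + (-4)·1 + (-3)·1) = (0, 4, -2)
w2 = Cw1 = ((-5)·0 + 4·4 + 1·(-2); 2·0 + 6·4 + (-4)·(-2); 5·0 + (-4)·4 + (-3)·(-2)) = (14, 32, -10)
The requested component of w2 is 32.

32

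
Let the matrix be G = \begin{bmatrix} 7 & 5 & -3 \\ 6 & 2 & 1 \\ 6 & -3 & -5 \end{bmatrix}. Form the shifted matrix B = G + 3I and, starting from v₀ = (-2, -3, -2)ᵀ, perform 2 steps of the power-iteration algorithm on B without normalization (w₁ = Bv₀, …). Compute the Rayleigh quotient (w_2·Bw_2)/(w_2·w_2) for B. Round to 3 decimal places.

B = G + 3I has rows (10, 5, -3); (6, 5, 1); (6, -3, -2)
w1 = Bv₀ = (10·(-2) + 5·(-3) + (-3)·(-2); 6·(-2) + 5·(-3) + 1·(-2); 6·(-2) + (-3)·(-3) + (-2)·(-2)) = (-29, -29, 1)
w2 = Bw1 = (10·(-29) + 5·(-29) + (-3)·1; 6·(-29) + 5·(-29) + 1·1; 6·(-29) + (-3)·(-29) + (-2)·1) = (-438, -318, -89)
Bw2 = (-5703, -4307, -1496)
w2·Bw2 = 4000684; w2·w2 = 300889; μ ≈ 4000684/300889 = 13.296

13.296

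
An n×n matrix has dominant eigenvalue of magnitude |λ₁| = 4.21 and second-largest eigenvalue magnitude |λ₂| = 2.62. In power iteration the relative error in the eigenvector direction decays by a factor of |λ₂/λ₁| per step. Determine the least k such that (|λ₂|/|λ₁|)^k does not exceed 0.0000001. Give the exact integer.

34

|λ₂/λ₁| = 2.62/4.21 = 0.62233
Need k ≥ ln(0.0000001) / ln(0.62233) = -16.1181 / -0.4743 ≈ 33.984
Smallest integer k satisfying the bound: 34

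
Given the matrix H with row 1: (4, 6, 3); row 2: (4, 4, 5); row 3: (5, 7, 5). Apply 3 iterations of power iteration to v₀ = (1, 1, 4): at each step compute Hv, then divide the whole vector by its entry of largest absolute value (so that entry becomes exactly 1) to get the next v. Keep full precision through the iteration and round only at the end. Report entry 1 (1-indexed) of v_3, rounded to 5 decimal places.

0.75129

Hv0 = (22.000000, 28.000000, 32.000000); divide by 32.000000 → v1 = (0.687500, 0.875000, 1.000000)
Hv1 = (11.000000, 11.250000, 14.562500); divide by 14.562500 → v2 = (0.755365, 0.772532, 1.000000)
Hv2 = (10.656652, 11.111588, 14.184549); divide by 14.184549 → v3 = (0.751286, 0.783359, 1.000000)
Requested entry of v3: 4966/6610 = 0.75129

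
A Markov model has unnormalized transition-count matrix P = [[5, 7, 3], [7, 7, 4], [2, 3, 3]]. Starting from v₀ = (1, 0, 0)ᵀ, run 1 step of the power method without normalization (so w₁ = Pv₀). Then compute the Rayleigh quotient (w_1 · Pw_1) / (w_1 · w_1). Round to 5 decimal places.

14.33333

w1 = Pv₀ = (5, 7, 2)
Pw1 = (80, 92, 37)
w1·Pw1 = 5·80 + 7·92 + 2·37 = 1118; w1·w1 = 5·5 + 7·7 + 2·2 = 78
λ ≈ 1118/78 = 14.33333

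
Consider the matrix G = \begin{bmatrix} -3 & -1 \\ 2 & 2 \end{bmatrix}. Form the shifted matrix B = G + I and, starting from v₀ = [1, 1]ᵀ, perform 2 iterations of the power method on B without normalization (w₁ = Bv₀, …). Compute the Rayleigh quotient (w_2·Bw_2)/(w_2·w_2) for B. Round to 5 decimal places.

B = G + I has rows (-2, -1); (2, 3)
w1 = Bv₀ = (-3, 5)
w2 = Bw1 = (1, 9)
Bw2 = (-11, 29)
w2·Bw2 = 250; w2·w2 = 82; μ ≈ 250/82 = 3.04878

3.04878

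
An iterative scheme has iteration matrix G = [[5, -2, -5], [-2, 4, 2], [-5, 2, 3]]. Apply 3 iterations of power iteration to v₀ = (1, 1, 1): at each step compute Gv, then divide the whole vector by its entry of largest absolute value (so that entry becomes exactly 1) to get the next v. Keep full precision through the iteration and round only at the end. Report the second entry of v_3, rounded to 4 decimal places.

Gv0 = (-2.00000, 4.00000, 0.00000); divide by 4.00000 → v1 = (-0.50000, 1.00000, 0.00000)
Gv1 = (-4.50000, 5.00000, 4.50000); divide by 5.00000 → v2 = (-0.90000, 1.00000, 0.90000)
Gv2 = (-11.00000, 7.60000, 9.20000); divide by -11.00000 → v3 = (1.00000, -0.69091, -0.83636)
Requested entry of v3: 152/-220 = -0.6909

-0.6909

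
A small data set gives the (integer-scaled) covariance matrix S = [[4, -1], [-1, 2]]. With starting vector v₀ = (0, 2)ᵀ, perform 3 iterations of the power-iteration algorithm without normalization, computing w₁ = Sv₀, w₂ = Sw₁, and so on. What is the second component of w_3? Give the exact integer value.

32

w1 = Sv₀ = (4·0 + (-1)·2; (-1)·0 + 2·2) = (-2, 4)
w2 = Sw1 = (4·(-2) + (-1)·4; (-1)·(-2) + 2·4) = (-12, 10)
w3 = Sw2 = (-58, 32)
The requested component of w3 is 32.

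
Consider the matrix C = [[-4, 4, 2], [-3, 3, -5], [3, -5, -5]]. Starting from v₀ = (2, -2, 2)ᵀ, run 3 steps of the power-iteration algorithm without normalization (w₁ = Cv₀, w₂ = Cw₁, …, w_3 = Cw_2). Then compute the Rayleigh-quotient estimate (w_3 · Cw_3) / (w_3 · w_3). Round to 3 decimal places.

λ ≈ 2.896

w1 = Cv₀ = ((-4)·2 + 4·(-2) + 2·2; (-3)·2 + 3·(-2) + (-5)·2; 3·2 + (-5)·(-2) + (-5)·2) = (-12, -22, 6)
w2 = Cw1 = ((-4)·(-12) + 4·(-22) + 2·6; (-3)·(-12) + 3·(-22) + (-5)·6; 3·(-12) + (-5)·(-22) + (-5)·6) = (-28, -60, 44)
w3 = Cw2 = (-40, -316, -4)
Cw3 = (-1112, -808, 1480)
w3·Cw3 = (-40)·(-1112) + (-316)·(-808) + (-4)·1480 = 293888; w3·w3 = (-40)·(-40) + (-316)·(-316) + (-4)·(-4) = 101472
λ ≈ 293888/101472 = 2.896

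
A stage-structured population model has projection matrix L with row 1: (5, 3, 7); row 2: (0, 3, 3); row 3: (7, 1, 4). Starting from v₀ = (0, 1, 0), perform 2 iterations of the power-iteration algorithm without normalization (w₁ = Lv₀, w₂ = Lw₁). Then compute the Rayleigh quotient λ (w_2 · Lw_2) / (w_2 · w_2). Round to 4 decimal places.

w1 = Lv₀ = (5·0 + 3·1 + 7·0; 0·0 + 3·1 + 3·0; 7·0 + 1·1 + 4·0) = (3, 3, 1)
w2 = Lw1 = (5·3 + 3·3 + 7·1; 0·3 + 3·3 + 3·1; 7·3 + 1·3 + 4·1) = (31, 12, 28)
Lw2 = (387, 120, 341)
w2·Lw2 = 31·387 + 12·120 + 28·341 = 22985; w2·w2 = 31·31 + 12·12 + 28·28 = 1889
λ ≈ 22985/1889 = 12.1678

λ ≈ 12.1678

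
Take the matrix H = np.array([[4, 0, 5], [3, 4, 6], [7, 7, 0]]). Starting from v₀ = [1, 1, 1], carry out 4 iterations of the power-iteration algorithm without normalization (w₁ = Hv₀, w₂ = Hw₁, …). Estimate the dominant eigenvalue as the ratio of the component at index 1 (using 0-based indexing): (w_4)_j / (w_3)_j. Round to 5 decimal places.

w1 = Hv₀ = (4·1 + 0·1 + 5·1; 3·1 + 4·1 + 6·1; 7·1 + 7·1 + 0·1) = (9, 13, 14)
w2 = Hw1 = (4·9 + 0·13 + 5·14; 3·9 + 4·13 + 6·14; 7·9 + 7·13 + 0·14) = (106, 163, 154)
w3 = Hw2 = (1194, 1894, 1883)
w4 = Hw3 = (14191, 22456, 21616)
Ratio at component: 22456 / 1894 = 11.85639

λ ≈ 11.85639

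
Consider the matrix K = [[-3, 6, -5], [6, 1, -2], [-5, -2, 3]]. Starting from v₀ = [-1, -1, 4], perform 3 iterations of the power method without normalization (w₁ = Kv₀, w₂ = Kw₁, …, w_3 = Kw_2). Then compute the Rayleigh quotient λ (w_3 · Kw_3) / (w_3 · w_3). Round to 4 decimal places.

w1 = Kv₀ = (-23, -15, 19)
w2 = Kw1 = (-116, -191, 202)
w3 = Kw2 = (-1808, -1291, 1568)
Kw3 = (-10162, -15275, 16326)
w3·Kw3 = (-1808)·(-10162) + (-1291)·(-15275) + 1568·16326 = 63692089; w3·w3 = (-1808)·(-1808) + (-1291)·(-1291) + 1568·1568 = 7394169
λ ≈ 63692089/7394169 = 8.6138

8.6138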